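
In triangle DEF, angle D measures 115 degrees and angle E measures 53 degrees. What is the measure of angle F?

The interior angles sum to 180°: angle F = 180 - 115 - 53 = 12°.
The triangle is obtuse (angles 115°, 53°, 12°).

12 degrees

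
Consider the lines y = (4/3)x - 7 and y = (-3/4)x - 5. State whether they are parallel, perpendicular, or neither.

Slope of line 1: m1 = 4/3
Slope of line 2: m2 = -3/4
m1 * m2 = -1, so perpendicular.

Perpendicular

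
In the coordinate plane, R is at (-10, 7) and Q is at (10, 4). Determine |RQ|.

The horizontal distance is |10 - -10| = 20 and the vertical distance is |4 - 7| = 3.
By the Pythagorean theorem, d = sqrt(20^2 + 3^2) = sqrt(409).

sqrt(409)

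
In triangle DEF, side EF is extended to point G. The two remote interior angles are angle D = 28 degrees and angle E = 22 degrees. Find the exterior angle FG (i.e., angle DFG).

By the exterior angle theorem, an exterior angle of a triangle equals the sum of the two remote interior angles.
Exterior angle = angle D + angle E
Exterior angle = 28 + 22 = 50 degrees

50 degrees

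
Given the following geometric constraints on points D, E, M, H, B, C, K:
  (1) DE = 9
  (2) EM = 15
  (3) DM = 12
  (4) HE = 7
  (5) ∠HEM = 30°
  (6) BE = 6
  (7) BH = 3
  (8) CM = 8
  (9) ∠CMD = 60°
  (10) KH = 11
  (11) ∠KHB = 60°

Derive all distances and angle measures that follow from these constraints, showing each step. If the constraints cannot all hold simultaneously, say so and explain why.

The constraints are consistent.

Step 1: From DM = 12, MC = 8, and ∠DMC = 60°, by the law of cosines:
  DC² = DM² + MC² - 2·DM·MC·cos(60°) = 144 + 64 - 96 = 112
  DC = 4·√7

Step 2: From ME = 15, EH = 7, and ∠MEH = 30°, by the law of cosines:
  MH² = ME² + EH² - 2·ME·EH·cos(30°) = 225 + 49 - 181.9 = 92.13
  MH ≈ 9.6

Step 3: From BH = 3, HK = 11, and ∠BHK = 60°, by the law of cosines:
  BK² = BH² + HK² - 2·BH·HK·cos(60°) = 9 + 121 - 33 = 97
  BK = √97

Step 4: From DE = 9, DM = 12, EM = 15, by the inverse law of cosines:
  cos(∠EDM) = (DE² + DM² - EM²) / (2·DE·DM)
  ∠EDM = 90°

Step 5: From EB = 6, EH = 7, BH = 3, by the inverse law of cosines:
  cos(∠BEH) = (EB² + EH² - BH²) / (2·EB·EH)
  ∠BEH = 25.21°

Step 6: From ED = 9, EM = 15, DM = 12, by the inverse law of cosines:
  cos(∠DEM) = (ED² + EM² - DM²) / (2·ED·EM)
  ∠DEM = 53.13°

Step 7: From MD = 12, ME = 15, DE = 9, by the inverse law of cosines:
  cos(∠DME) = (MD² + ME² - DE²) / (2·MD·ME)
  ∠DME = 36.87°

Step 8: From HB = 3, HE = 7, BE = 6, by the inverse law of cosines:
  cos(∠BHE) = (HB² + HE² - BE²) / (2·HB·HE)
  ∠BHE = 58.41°

Step 9: From BE = 6, BH = 3, EH = 7, by the inverse law of cosines:
  cos(∠EBH) = (BE² + BH² - EH²) / (2·BE·BH)
  ∠EBH = 96.38°

Step 10: From DC = 4·√7, DM = 12, CM = 8, by the inverse law of cosines:
  cos(∠CDM) = (DC² + DM² - CM²) / (2·DC·DM)
  ∠CDM = 40.89°

Step 11: From ME = 15, MH = 9.6, EH = 7, by the inverse law of cosines:
  cos(∠EMH) = (ME² + MH² - EH²) / (2·ME·MH)
  ∠EMH = 21.39°

Step 12: From HE = 7, HM = 9.6, EM = 15, by the inverse law of cosines:
  cos(∠EHM) = (HE² + HM² - EM²) / (2·HE·HM)
  ∠EHM = 128.61°

Step 13: From BH = 3, BK = √97, HK = 11, by the inverse law of cosines:
  cos(∠HBK) = (BH² + BK² - HK²) / (2·BH·BK)
  ∠HBK = 104.7°

Step 14: From CD = 4·√7, CM = 8, DM = 12, by the inverse law of cosines:
  cos(∠DCM) = (CD² + CM² - DM²) / (2·CD·CM)
  ∠DCM = 79.11°

Step 15: From KB = √97, KH = 11, BH = 3, by the inverse law of cosines:
  cos(∠BKH) = (KB² + KH² - BH²) / (2·KB·KH)
  ∠BKH = 15.3°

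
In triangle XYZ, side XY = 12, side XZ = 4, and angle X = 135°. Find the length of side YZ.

By the law of cosines: YZ^2 = XY^2 + XZ^2 - 2*XY*XZ*cos(X)
YZ^2 = 12^2 + 4^2 - 2*12*4*cos(135°)
YZ^2 = 144 + 16 - 96*(-sqrt(2)/2)
YZ^2 = 48*sqrt(2) + 160
YZ = 4*sqrt(3*sqrt(2) + 10)

4*sqrt(3*sqrt(2) + 10)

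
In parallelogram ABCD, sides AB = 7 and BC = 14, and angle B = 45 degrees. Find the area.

Area = a * b * sin(theta)
Area = 7 * 14 * sin(45 degrees)
Area = 98 * sqrt(2)/2
Area = 49*sqrt(2)

49*sqrt(2)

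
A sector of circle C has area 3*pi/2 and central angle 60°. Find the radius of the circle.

Sector area A = πr² × θ/360, so r² = 360A / (πθ).
r² = 360 × 3*pi/2 / (π × 60)
r² = 9
r = 3

3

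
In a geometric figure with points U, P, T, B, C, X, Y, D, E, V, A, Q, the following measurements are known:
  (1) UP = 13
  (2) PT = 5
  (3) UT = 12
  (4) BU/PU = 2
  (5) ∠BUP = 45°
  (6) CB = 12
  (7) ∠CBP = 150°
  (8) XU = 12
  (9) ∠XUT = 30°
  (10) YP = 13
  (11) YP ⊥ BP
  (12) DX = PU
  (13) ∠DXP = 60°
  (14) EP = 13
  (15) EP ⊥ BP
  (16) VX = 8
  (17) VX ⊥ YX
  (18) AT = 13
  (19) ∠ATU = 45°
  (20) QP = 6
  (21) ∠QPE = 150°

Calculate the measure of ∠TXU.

Step 1: By the law of cosines on triangle XUT: XT² = 12² + 12² − 2·12·12·cos(30°) = 38.58, so XT ≈ 6.21.
Step 2: By the inverse law of cosines on triangle TXU: cos(∠TXU) = (6.21² + 12² − 12²) / (2·6.21·12) = 38.58/149.08 = 0.2588, so ∠TXU = 75°.

Therefore, the measure of angle ∠TXU = 75°.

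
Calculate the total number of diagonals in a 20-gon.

Total line segments between 20 vertices = C(20,2) = 190.
Subtract the 20 sides: 190 - 20 = 170 diagonals.

170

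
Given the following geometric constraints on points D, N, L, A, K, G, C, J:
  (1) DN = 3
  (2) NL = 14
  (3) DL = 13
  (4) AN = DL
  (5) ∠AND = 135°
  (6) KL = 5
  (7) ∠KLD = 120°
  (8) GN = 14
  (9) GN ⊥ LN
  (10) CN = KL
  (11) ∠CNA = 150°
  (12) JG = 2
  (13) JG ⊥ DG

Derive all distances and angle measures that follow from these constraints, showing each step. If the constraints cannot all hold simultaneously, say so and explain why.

The constraints are consistent.

From the given relations:
  AN = DL = 13
  CN = KL = 5

Step 1: From DN = 3, NA = 13, and ∠DNA = 135°, by the law of cosines:
  DA² = DN² + NA² - 2·DN·NA·cos(135°) = 9 + 169 + 55.15 = 233.2
  DA ≈ 15.27

Step 2: From DL = 13, LK = 5, and ∠DLK = 120°, by the law of cosines:
  DK² = DL² + LK² - 2·DL·LK·cos(120°) = 169 + 25 + 65 = 259
  DK ≈ 16.09

Step 3: From LN = 14, NG = 14, and ∠LNG = 90°, by the law of cosines:
  LG² = LN² + NG² - 2·LN·NG·cos(90°) = 196 + 196 - 0 = 392
  LG = 14·√2

Step 4: From AN = 13, NC = 5, and ∠ANC = 150°, by the law of cosines:
  AC² = AN² + NC² - 2·AN·NC·cos(150°) = 169 + 25 + 112.6 = 306.6
  AC ≈ 17.51

Step 5: From DL = 13, DN = 3, LN = 14, by the inverse law of cosines:
  cos(∠LDN) = (DL² + DN² - LN²) / (2·DL·DN)
  ∠LDN = 103.34°

Step 6: From ND = 3, NL = 14, DL = 13, by the inverse law of cosines:
  cos(∠DNL) = (ND² + NL² - DL²) / (2·ND·NL)
  ∠DNL = 64.62°

Step 7: From LD = 13, LN = 14, DN = 3, by the inverse law of cosines:
  cos(∠DLN) = (LD² + LN² - DN²) / (2·LD·LN)
  ∠DLN = 12.03°

Step 8: From DA = 15.27, DN = 3, AN = 13, by the inverse law of cosines:
  cos(∠ADN) = (DA² + DN² - AN²) / (2·DA·DN)
  ∠ADN = 37.01°

Step 9: From DK = 16.09, DL = 13, KL = 5, by the inverse law of cosines:
  cos(∠KDL) = (DK² + DL² - KL²) / (2·DK·DL)
  ∠KDL = 15.61°

Step 10: From LG = 14·√2, LN = 14, GN = 14, by the inverse law of cosines:
  cos(∠GLN) = (LG² + LN² - GN²) / (2·LG·LN)
  ∠GLN = 45°

Step 11: From AC = 17.51, AN = 13, CN = 5, by the inverse law of cosines:
  cos(∠CAN) = (AC² + AN² - CN²) / (2·AC·AN)
  ∠CAN = 8.21°

Step 12: From AD = 15.27, AN = 13, DN = 3, by the inverse law of cosines:
  cos(∠DAN) = (AD² + AN² - DN²) / (2·AD·AN)
  ∠DAN = 7.99°

Step 13: From KD = 16.09, KL = 5, DL = 13, by the inverse law of cosines:
  cos(∠DKL) = (KD² + KL² - DL²) / (2·KD·KL)
  ∠DKL = 44.39°

Step 14: From GL = 14·√2, GN = 14, LN = 14, by the inverse law of cosines:
  cos(∠LGN) = (GL² + GN² - LN²) / (2·GL·GN)
  ∠LGN = 45°

Step 15: From CA = 17.51, CN = 5, AN = 13, by the inverse law of cosines:
  cos(∠ACN) = (CA² + CN² - AN²) / (2·CA·CN)
  ∠ACN = 21.79°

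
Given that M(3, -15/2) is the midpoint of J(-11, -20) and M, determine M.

Using the midpoint formula: M = ((x1 + x2)/2, (y1 + y2)/2)
We know M = (3, -15/2) and J = (-11, -20)
For x: 3 = (-11 + x2)/2, so x2 = 2*3 - -11 = 17
For y: -15/2 = (-20 + y2)/2, so y2 = 2*-15/2 - -20 = 5
M = (17, 5)

(17, 5)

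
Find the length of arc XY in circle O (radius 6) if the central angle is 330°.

Arc length = 2πr × θ/360
= 2π × 6 × 11/12
= 11*pi

11*pi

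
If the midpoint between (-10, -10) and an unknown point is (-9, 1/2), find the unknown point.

Using the midpoint formula: M = ((x1 + x2)/2, (y1 + y2)/2)
We know M = (-9, 1/2) and D = (-10, -10)
For x: -9 = (-10 + x2)/2, so x2 = 2*-9 - -10 = -8
For y: 1/2 = (-10 + y2)/2, so y2 = 2*1/2 - -10 = 11
A = (-8, 11)

(-8, 11)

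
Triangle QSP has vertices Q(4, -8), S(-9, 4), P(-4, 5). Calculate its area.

Shoelace: Area = (1/2)|4(4-5) + -9(5--8) + -4(-8-4)| = (1/2)(73) = 73/2

73/2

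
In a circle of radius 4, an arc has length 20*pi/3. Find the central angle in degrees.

Arc length L = 2πr × θ/360, so θ = 360L / (2πr).
θ = 360 × 20*pi/3 / (2π × 4)
θ = 300°
θ = 300°

300°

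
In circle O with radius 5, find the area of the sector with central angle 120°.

Sector area = π(5²)(1/3) = 25*pi/3

25*pi/3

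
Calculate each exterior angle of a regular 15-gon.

Each exterior angle of a regular n-gon is 360 / n.
For n = 15: 360 / 15 = 24 degrees.

24 degrees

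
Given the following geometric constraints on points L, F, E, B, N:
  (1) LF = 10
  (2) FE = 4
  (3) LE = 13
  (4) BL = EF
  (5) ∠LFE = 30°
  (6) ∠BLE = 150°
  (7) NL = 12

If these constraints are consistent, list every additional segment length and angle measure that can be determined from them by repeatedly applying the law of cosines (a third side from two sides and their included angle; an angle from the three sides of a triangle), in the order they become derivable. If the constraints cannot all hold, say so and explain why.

These constraints are not satisfiable: (1), (2) and (3) fix all three sides of triangle LFE, so by the law of cosines cos(∠LFE) = (10² + 4² − 13²) / (2·10·4) = -0.6625, i.e. ∠LFE ≈ 131.49°, which contradicts (5) ∠LFE = 30°. No planar figure meets all of them, so nothing further can be derived.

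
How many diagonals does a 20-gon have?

Each of the 20 vertices connects to 17 non-adjacent vertices via diagonals.
Total connections = 20 × 17 = 340, but each diagonal is counted twice.
Number of diagonals = 340 / 2 = 170.

170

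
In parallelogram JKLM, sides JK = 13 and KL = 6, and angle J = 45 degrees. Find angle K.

Consecutive angles are supplementary: angle K = 180 - 45 = 135 degrees.

135 degrees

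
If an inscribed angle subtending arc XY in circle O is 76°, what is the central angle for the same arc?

Central angle = 2 × 76° = 152° (inscribed angle theorem).

152°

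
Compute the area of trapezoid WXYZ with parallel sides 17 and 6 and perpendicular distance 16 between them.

Area = (17 + 6) * 16 / 2 = 368 / 2 = 184

184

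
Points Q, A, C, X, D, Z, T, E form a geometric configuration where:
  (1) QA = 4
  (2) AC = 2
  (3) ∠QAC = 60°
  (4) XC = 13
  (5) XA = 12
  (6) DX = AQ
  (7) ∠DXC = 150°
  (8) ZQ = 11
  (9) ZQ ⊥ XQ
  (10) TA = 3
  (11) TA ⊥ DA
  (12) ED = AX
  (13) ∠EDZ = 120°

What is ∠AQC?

Step 1: By the law of cosines on triangle QAC: QC² = 4² + 2² − 2·4·2·cos(60°) = 12, so QC = 2·√3.
Step 2: By the inverse law of cosines on triangle AQC: cos(∠AQC) = (4² + (2·√3)² − 2²) / (2·4·2·√3) = 24/27.71 = 0.866, so ∠AQC = 30°.

Therefore, the measure of angle ∠AQC = 30°.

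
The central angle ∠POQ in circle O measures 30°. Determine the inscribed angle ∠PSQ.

Inscribed angle = 30° / 2 = 15° (inscribed angle theorem).

15°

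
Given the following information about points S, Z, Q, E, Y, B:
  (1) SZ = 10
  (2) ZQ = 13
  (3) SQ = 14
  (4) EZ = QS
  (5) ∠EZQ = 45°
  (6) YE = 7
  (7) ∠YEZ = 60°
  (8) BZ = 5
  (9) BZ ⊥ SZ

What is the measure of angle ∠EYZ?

From the given relations: EZ = QS = 14.
Step 1: By the law of cosines on triangle YEZ: YZ² = 7² + 14² − 2·7·14·cos(60°) = 147, so YZ = 7·√3.
Step 2: By the inverse law of cosines on triangle EYZ: cos(∠EYZ) = (7² + (7·√3)² − 14²) / (2·7·7·√3) = 0/169.74 = 0, so ∠EYZ = 90°.

Therefore, the measure of angle ∠EYZ = 90°.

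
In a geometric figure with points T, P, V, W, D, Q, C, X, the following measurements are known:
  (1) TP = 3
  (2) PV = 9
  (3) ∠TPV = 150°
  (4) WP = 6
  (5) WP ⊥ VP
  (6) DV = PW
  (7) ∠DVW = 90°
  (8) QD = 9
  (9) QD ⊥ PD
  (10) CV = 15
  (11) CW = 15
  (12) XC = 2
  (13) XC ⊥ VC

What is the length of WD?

From the given relations: DV = PW = 6.
Step 1: By the law of cosines on triangle VPW: VW² = 9² + 6² − 2·9·6·cos(90°) = 117, so VW = 3·√13.
Step 2: By the law of cosines on triangle WVD: WD² = (3·√13)² + 6² − 2·3·√13·6·cos(90°) = 153, so WD = 3·√17.

Therefore, the length of WD = 3·√17.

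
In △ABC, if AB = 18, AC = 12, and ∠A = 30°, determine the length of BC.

Law of cosines: BC^2 = 18^2 + 12^2 - 2(18)(12)cos(30°) = 468 - 216*sqrt(3), so BC = 6*sqrt(13 - 6*sqrt(3)).

6*sqrt(13 - 6*sqrt(3))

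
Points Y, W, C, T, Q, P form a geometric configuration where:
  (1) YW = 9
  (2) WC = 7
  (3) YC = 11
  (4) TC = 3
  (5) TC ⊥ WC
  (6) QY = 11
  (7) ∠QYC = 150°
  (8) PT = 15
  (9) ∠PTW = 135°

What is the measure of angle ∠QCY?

Step 1: By the law of cosines on triangle CYQ: CQ² = 11² + 11² − 2·11·11·cos(150°) = 451.58, so CQ ≈ 21.25.
Step 2: By the inverse law of cosines on triangle QCY: cos(∠QCY) = (21.25² + 11² − 11²) / (2·21.25·11) = 451.58/467.51 = 0.9659, so ∠QCY = 15°.

Therefore, the measure of angle ∠QCY = 15°.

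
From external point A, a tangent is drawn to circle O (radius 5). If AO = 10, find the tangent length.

The tangent, radius, and line from the external point to the center form a right triangle.
The right angle is where the tangent meets the radius.
By the Pythagorean theorem: tangent² + 5² = 10²
tangent² = 100 - 25 = 75
tangent = 5*sqrt(3)

5*sqrt(3)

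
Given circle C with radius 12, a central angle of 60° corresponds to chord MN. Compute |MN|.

Chord = 2(12) sin(30°) = 12

12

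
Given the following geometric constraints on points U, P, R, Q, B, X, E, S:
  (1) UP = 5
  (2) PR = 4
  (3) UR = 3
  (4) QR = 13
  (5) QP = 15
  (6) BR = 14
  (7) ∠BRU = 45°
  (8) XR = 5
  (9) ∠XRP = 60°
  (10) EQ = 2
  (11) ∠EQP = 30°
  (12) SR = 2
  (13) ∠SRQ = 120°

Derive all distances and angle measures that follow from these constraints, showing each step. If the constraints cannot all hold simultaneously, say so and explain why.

The constraints are consistent.

Step 1: From UR = 3, RB = 14, and ∠URB = 45°, by the law of cosines:
  UB² = UR² + RB² - 2·UR·RB·cos(45°) = 9 + 196 - 59.4 = 145.6
  UB ≈ 12.07

Step 2: From PR = 4, RX = 5, and ∠PRX = 60°, by the law of cosines:
  PX² = PR² + RX² - 2·PR·RX·cos(60°) = 16 + 25 - 20 = 21
  PX = √21

Step 3: From PQ = 15, QE = 2, and ∠PQE = 30°, by the law of cosines:
  PE² = PQ² + QE² - 2·PQ·QE·cos(30°) = 225 + 4 - 51.96 = 177
  PE ≈ 13.31

Step 4: From QR = 13, RS = 2, and ∠QRS = 120°, by the law of cosines:
  QS² = QR² + RS² - 2·QR·RS·cos(120°) = 169 + 4 + 26 = 199
  QS = √199

Step 5: From UP = 5, UR = 3, PR = 4, by the inverse law of cosines:
  cos(∠PUR) = (UP² + UR² - PR²) / (2·UP·UR)
  ∠PUR = 53.13°

Step 6: From PQ = 15, PR = 4, QR = 13, by the inverse law of cosines:
  cos(∠QPR) = (PQ² + PR² - QR²) / (2·PQ·PR)
  ∠QPR = 53.13°

Step 7: From PR = 4, PU = 5, RU = 3, by the inverse law of cosines:
  cos(∠RPU) = (PR² + PU² - RU²) / (2·PR·PU)
  ∠RPU = 36.87°

Step 8: From RP = 4, RQ = 13, PQ = 15, by the inverse law of cosines:
  cos(∠PRQ) = (RP² + RQ² - PQ²) / (2·RP·RQ)
  ∠PRQ = 112.62°

Step 9: From RP = 4, RU = 3, PU = 5, by the inverse law of cosines:
  cos(∠PRU) = (RP² + RU² - PU²) / (2·RP·RU)
  ∠PRU = 90°

Step 10: From QP = 15, QR = 13, PR = 4, by the inverse law of cosines:
  cos(∠PQR) = (QP² + QR² - PR²) / (2·QP·QR)
  ∠PQR = 14.25°

Step 11: From UB = 12.07, UR = 3, BR = 14, by the inverse law of cosines:
  cos(∠BUR) = (UB² + UR² - BR²) / (2·UB·UR)
  ∠BUR = 124.87°

Step 12: From PE = 13.31, PQ = 15, EQ = 2, by the inverse law of cosines:
  cos(∠EPQ) = (PE² + PQ² - EQ²) / (2·PE·PQ)
  ∠EPQ = 4.31°

Step 13: From PR = 4, PX = √21, RX = 5, by the inverse law of cosines:
  cos(∠RPX) = (PR² + PX² - RX²) / (2·PR·PX)
  ∠RPX = 70.89°

Step 14: From QR = 13, QS = √199, RS = 2, by the inverse law of cosines:
  cos(∠RQS) = (QR² + QS² - RS²) / (2·QR·QS)
  ∠RQS = 7.05°

Step 15: From BR = 14, BU = 12.07, RU = 3, by the inverse law of cosines:
  cos(∠RBU) = (BR² + BU² - RU²) / (2·BR·BU)
  ∠RBU = 10.13°

Step 16: From XP = √21, XR = 5, PR = 4, by the inverse law of cosines:
  cos(∠PXR) = (XP² + XR² - PR²) / (2·XP·XR)
  ∠PXR = 49.11°

Step 17: From EP = 13.31, EQ = 2, PQ = 15, by the inverse law of cosines:
  cos(∠PEQ) = (EP² + EQ² - PQ²) / (2·EP·EQ)
  ∠PEQ = 145.69°

Step 18: From SQ = √199, SR = 2, QR = 13, by the inverse law of cosines:
  cos(∠QSR) = (SQ² + SR² - QR²) / (2·SQ·SR)
  ∠QSR = 52.95°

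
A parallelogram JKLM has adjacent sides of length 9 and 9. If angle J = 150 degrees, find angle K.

Opposite sides of a parallelogram are parallel, so consecutive angles form co-interior angles on a transversal.
Co-interior angles sum to 180°, giving angle K = 180 - 150 = 30 degrees.

30 degrees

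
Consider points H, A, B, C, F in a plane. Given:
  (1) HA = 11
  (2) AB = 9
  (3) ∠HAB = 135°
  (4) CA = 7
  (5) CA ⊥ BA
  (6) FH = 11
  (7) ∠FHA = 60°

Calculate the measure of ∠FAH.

Step 1: By the law of cosines on triangle AHF: AF² = 11² + 11² − 2·11·11·cos(60°) = 121, so AF = 11.
Step 2: By the inverse law of cosines on triangle FAH: cos(∠FAH) = (11² + 11² − 11²) / (2·11·11) = 121/242 = 0.5, so ∠FAH = 60°.

Therefore, the measure of angle ∠FAH = 60°.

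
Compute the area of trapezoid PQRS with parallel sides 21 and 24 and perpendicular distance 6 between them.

Area of a trapezoid = (base1 + base2) * height / 2
Area = (21 + 24) * 6 / 2
Area = 45 * 6 / 2
Area = 270 / 2
Area = 135

135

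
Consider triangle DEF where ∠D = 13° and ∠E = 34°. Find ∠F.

The interior angles sum to 180°: angle F = 180 - 13 - 34 = 133°.
The triangle is obtuse (angles 13°, 34°, 133°).

133 degrees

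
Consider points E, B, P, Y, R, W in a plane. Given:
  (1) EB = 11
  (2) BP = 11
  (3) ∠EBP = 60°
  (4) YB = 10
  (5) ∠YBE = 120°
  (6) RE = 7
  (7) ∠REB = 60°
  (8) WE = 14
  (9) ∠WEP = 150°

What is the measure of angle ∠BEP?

Step 1: By the law of cosines on triangle EBP: EP² = 11² + 11² − 2·11·11·cos(60°) = 121, so EP = 11.
Step 2: By the inverse law of cosines on triangle BEP: cos(∠BEP) = (11² + 11² − 11²) / (2·11·11) = 121/242 = 0.5, so ∠BEP = 60°.

Therefore, the measure of angle ∠BEP = 60°.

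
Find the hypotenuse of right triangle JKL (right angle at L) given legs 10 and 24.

In a right triangle, the square of the hypotenuse equals the sum of the squares of the two legs.
The legs are 10 and 24, so the hypotenuse = sqrt(100 + 576) = sqrt(676) = 26.

26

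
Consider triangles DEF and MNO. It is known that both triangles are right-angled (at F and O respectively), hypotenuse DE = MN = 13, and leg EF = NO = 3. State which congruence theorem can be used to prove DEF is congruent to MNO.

The given information provides:
both triangles are right-angled (at F and O respectively), hypotenuse DE = MN = 13, and leg EF = NO = 3
This matches the HL congruence theorem.
The hypotenuse and one leg of two right triangles are equal (Hypotenuse-Leg).

HL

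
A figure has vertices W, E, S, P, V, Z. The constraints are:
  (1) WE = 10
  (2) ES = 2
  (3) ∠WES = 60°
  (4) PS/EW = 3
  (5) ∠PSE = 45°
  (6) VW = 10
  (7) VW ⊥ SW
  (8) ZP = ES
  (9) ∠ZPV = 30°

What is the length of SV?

Step 1: By the law of cosines on triangle SEW: SW² = 2² + 10² − 2·2·10·cos(60°) = 84, so SW = 2·√21.
Step 2: By the law of cosines on triangle SWV: SV² = (2·√21)² + 10² − 2·2·√21·10·cos(90°) = 184, so SV = 2·√46.

Therefore, the length of SV = 2·√46.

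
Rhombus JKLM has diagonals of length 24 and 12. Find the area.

Area = (24 * 12) / 2 = 288 / 2 = 144

144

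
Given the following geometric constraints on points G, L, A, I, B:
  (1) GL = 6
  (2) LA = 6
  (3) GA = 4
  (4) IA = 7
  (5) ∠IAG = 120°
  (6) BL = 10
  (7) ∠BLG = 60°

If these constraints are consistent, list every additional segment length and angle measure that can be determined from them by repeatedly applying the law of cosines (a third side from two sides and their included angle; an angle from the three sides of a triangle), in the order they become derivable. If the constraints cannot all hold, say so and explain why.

The constraints are consistent. Derivable facts, in order:
After 1 step:
- GB = 2·√19
- GI = √93
- ∠AGL = 70.53°
- ∠ALG = 38.94°
- ∠GAL = 70.53°
After 2 steps:
- ∠AGI = 38.95°
- ∠AIG = 21.05°
- ∠BGL = 83.41°
- ∠GBL = 36.59°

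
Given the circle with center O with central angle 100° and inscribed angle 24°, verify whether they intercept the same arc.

By the inscribed angle theorem, the inscribed angle for a central angle of 100° should be 100° / 2 = 50°.
The given inscribed angle is 24°, which does not equal 50°.
Therefore, no, they do not correspond to the same arc.

No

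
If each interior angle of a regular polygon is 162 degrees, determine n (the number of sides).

Exterior angle = 180 - 162 = 18. n = 360 / 18 = 20.

20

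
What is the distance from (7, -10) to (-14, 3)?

d = sqrt((-14 - 7)^2 + (3 - -10)^2)
d = sqrt(-21^2 + 13^2)
d = sqrt(441 + 169)
d = sqrt(610)

sqrt(610)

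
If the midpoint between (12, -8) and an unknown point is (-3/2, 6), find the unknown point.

Using the midpoint formula: M = ((x1 + x2)/2, (y1 + y2)/2)
We know M = (-3/2, 6) and D = (12, -8)
For x: -3/2 = (12 + x2)/2, so x2 = 2*-3/2 - 12 = -15
For y: 6 = (-8 + y2)/2, so y2 = 2*6 - -8 = 20
B = (-15, 20)

(-15, 20)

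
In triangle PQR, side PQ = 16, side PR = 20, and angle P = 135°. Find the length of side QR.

When two sides and the included angle are known, the law of cosines gives the third side.
c^2 = a^2 + b^2 - 2ab cos(C) generalizes the Pythagorean theorem to non-right triangles.
Here: QR^2 = 256 + 400 - 640*(-sqrt(2)/2) = 320*sqrt(2) + 656
QR = 4*sqrt(20*sqrt(2) + 41)

4*sqrt(20*sqrt(2) + 41)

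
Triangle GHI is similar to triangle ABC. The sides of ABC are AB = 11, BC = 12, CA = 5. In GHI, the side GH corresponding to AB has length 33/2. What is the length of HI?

Similar triangles have proportional sides. Setting up the proportion:
GH / AB = HI / BC
33/2 / 11 = HI / 12
HI = 12 * 33/2 / 11 = 18.

18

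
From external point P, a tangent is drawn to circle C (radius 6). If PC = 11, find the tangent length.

Let T be the point of tangency. Then CT ⊥ PT (radius ⊥ tangent).
In right triangle CTP: CP² = CT² + PT²
11² = 6² + PT²
PT² = 85, PT = sqrt(85)

sqrt(85)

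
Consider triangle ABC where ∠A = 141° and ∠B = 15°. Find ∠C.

Let angle C = x. Then 141 + 15 + x = 180.
x = 180 - 156 = 24 degrees.

24 degrees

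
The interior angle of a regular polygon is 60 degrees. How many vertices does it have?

The exterior angle is the supplement of the interior angle: 180 - 60 = 120 degrees.
Since the exterior angles of any convex polygon sum to 360 degrees, the number of sides is 360 / 120 = 3.

3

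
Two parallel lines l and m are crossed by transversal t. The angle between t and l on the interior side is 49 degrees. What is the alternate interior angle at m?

Alternate interior angles formed by parallel lines and a transversal are equal.
The given angle is 49 degrees.
The alternate interior angle = 49 degrees.

49 degrees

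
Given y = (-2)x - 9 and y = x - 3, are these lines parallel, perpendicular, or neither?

Slope of line 1: m1 = -2
Slope of line 2: m2 = 1
For parallel lines we need equal slopes: -2 != 1.
For perpendicular lines we need m1*m2 = -1: (-2)(1) = -2 != -1.
Since neither condition holds, the lines are neither parallel nor perpendicular.

Neither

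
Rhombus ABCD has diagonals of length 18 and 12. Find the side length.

In a rhombus, the diagonals bisect each other perpendicularly, creating four congruent right triangles.
Each triangle has legs 9 (half of 18) and 6 (half of 12).
The hypotenuse of each right triangle is a side of the rhombus:
side = sqrt(9^2 + 6^2) = sqrt(117) = 3*sqrt(13)

3*sqrt(13)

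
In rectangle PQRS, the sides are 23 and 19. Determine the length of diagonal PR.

d = sqrt(23^2 + 19^2) = sqrt(890)

sqrt(890)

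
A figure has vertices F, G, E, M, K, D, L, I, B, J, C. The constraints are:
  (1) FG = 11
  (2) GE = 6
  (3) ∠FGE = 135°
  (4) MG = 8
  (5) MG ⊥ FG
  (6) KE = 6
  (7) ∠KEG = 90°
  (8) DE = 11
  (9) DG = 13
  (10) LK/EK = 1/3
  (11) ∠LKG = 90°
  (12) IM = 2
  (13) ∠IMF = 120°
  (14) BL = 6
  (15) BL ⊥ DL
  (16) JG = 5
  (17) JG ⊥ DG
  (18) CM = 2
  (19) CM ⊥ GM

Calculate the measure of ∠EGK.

Step 1: By the law of cosines on triangle GEK: GK² = 6² + 6² − 2·6·6·cos(90°) = 72, so GK = 6·√2.
Step 2: By the inverse law of cosines on triangle EGK: cos(∠EGK) = (6² + (6·√2)² − 6²) / (2·6·6·√2) = 72/101.82 = 0.7071, so ∠EGK = 45°.

Therefore, the measure of angle ∠EGK = 45°.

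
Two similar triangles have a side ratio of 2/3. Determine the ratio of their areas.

Area ratio = (side ratio)^2 = (2/3)^2 = 4:9.

4:9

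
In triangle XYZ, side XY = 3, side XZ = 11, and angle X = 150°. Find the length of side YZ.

By the law of cosines: YZ^2 = XY^2 + XZ^2 - 2*XY*XZ*cos(X)
YZ^2 = 3^2 + 11^2 - 2*3*11*cos(150°)
YZ^2 = 9 + 121 - 66*(-sqrt(3)/2)
YZ^2 = 33*sqrt(3) + 130
YZ = sqrt(33*sqrt(3) + 130)

sqrt(33*sqrt(3) + 130)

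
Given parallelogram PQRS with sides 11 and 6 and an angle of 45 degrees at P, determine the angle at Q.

Consecutive angles are supplementary: angle Q = 180 - 45 = 135 degrees.

135 degrees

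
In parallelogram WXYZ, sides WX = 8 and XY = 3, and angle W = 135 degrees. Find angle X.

Opposite sides of a parallelogram are parallel, so consecutive angles form co-interior angles on a transversal.
Co-interior angles sum to 180°, giving angle X = 180 - 135 = 45 degrees.

45 degrees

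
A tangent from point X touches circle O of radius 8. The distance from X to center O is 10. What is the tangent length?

Let T be the point of tangency. Then OT ⊥ XT (radius ⊥ tangent).
In right triangle OTX: OX² = OT² + XT²
10² = 8² + XT²
XT² = 36, XT = 6

6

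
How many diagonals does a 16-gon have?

Each of the 16 vertices connects to 13 non-adjacent vertices via diagonals.
Total connections = 16 × 13 = 208, but each diagonal is counted twice.
Number of diagonals = 208 / 2 = 104.

104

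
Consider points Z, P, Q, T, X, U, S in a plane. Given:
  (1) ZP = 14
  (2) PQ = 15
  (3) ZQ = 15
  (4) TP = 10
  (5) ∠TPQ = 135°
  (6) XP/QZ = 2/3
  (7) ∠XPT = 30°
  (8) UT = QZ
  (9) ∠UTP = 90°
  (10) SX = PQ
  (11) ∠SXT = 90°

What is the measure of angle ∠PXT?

From the given relations: XP = 2/3·QZ = 2/3·15 = 10.
Step 1: By the law of cosines on triangle XPT: XT² = 10² + 10² − 2·10·10·cos(30°) = 26.79, so XT ≈ 5.18.
Step 2: By the inverse law of cosines on triangle PXT: cos(∠PXT) = (10² + 5.18² − 10²) / (2·10·5.18) = 26.79/103.53 = 0.2588, so ∠PXT = 75°.

Therefore, the measure of angle ∠PXT = 75°.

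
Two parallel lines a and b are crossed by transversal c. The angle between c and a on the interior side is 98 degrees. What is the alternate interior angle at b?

Alternate interior angles formed by parallel lines and a transversal are equal.
The given angle is 98 degrees.
The alternate interior angle = 98 degrees.

98 degrees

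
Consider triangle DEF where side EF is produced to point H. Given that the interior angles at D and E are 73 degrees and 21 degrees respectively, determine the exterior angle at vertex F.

The interior angle at F is 180 - 73 - 21 = 86 degrees.
The exterior angle and interior angle at F are supplementary:
Exterior angle = 180 - 86 = 94 degrees.

94 degrees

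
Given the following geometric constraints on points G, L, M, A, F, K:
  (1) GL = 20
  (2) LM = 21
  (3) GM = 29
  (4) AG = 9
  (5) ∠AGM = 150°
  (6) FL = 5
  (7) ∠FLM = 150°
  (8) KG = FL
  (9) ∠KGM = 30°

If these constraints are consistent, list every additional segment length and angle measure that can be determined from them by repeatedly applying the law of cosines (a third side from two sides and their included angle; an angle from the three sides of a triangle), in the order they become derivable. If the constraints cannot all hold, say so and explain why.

The constraints are consistent. Derivable facts, in order:
After 1 step:
- MA ≈ 37.07
- MF ≈ 25.45
- MK ≈ 24.8
- ∠GLM = 90°
- ∠GML = 43.6°
- ∠LGM = 46.4°
After 2 steps:
- ∠AMG = 6.97°
- ∠FML = 5.64°
- ∠GAM = 23.03°
- ∠GKM = 144.21°
- ∠GMK = 5.79°
- ∠LFM = 24.36°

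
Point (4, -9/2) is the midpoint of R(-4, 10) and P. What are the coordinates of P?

Using the midpoint formula: M = ((x1 + x2)/2, (y1 + y2)/2)
We know M = (4, -9/2) and R = (-4, 10)
For x: 4 = (-4 + x2)/2, so x2 = 2*4 - -4 = 12
For y: -9/2 = (10 + y2)/2, so y2 = 2*-9/2 - 10 = -19
P = (12, -19)

(12, -19)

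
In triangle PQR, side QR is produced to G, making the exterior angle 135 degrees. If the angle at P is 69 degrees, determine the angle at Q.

By the exterior angle theorem: exterior angle = sum of remote interior angles.
135 = 69 + angle Q
angle Q = 135 - 69 = 66 degrees

66 degrees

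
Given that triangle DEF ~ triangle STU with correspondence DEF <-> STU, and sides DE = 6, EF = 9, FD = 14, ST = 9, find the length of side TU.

Since the triangles are similar, the ratio of corresponding sides is constant.
Scale factor k = ST / DE = 9 / 6 = 3/2
TU = k * EF = 3/2 * 9 = 27/2

27/2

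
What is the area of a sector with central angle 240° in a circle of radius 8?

Sector area = π(8²)(2/3) = 128*pi/3

128*pi/3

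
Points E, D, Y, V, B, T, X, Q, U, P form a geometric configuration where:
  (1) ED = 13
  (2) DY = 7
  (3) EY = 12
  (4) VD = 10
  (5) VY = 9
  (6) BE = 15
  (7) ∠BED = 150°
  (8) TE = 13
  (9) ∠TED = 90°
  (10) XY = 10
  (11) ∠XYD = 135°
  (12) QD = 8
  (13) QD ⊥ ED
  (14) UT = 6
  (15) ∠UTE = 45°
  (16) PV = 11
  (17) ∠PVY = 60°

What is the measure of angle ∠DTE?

Step 1: By the law of cosines on triangle TED: TD² = 13² + 13² − 2·13·13·cos(90°) = 338, so TD = 13·√2.
Step 2: By the inverse law of cosines on triangle DTE: cos(∠DTE) = ((13·√2)² + 13² − 13²) / (2·13·√2·13) = 338/478 = 0.7071, so ∠DTE = 45°.

Therefore, the measure of angle ∠DTE = 45°.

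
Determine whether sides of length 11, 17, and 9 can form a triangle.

For three segments to close into a triangle, no single side can be as long as the other two combined.
The longest side is 17, and 9 + 11 = 20 > 17.
A triangle can be formed.

Yes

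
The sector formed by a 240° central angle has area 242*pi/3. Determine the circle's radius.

The sector covers 240°/360° = 2/3 of the full circle.
Full circle area = 242*pi/3 / 2/3 = 121*pi.
Since full area = πr², we get r² = 121*pi/π = 121, so r = 11.

11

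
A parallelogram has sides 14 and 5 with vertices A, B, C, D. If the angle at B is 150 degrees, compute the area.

Area = 14 * 5 * sin(150°) = 70 * 1/2 = 35

35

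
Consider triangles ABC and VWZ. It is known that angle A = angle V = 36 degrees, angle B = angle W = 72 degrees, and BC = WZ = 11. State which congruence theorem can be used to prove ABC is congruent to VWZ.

The given information matches AAS: Two pairs of corresponding angles and a non-included side are equal (Angle-Angle-Side).

AAS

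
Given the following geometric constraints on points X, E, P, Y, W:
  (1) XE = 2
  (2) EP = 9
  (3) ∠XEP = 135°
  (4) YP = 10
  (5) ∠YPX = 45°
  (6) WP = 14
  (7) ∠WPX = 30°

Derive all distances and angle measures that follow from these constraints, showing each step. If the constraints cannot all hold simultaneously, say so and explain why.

The constraints are consistent.

Step 1: From XE = 2, EP = 9, and ∠XEP = 135°, by the law of cosines:
  XP² = XE² + EP² - 2·XE·EP·cos(135°) = 4 + 81 + 25.46 = 110.5
  XP ≈ 10.51

Step 2: From XP = 10.51, PY = 10, and ∠XPY = 45°, by the law of cosines:
  XY² = XP² + PY² - 2·XP·PY·cos(45°) = 110.5 + 100 - 148.6 = 61.82
  XY ≈ 7.86

Step 3: From XP = 10.51, PW = 14, and ∠XPW = 30°, by the law of cosines:
  XW² = XP² + PW² - 2·XP·PW·cos(30°) = 110.5 + 196 - 254.8 = 51.61
  XW ≈ 7.18

Step 4: From XE = 2, XP = 10.51, EP = 9, by the inverse law of cosines:
  cos(∠EXP) = (XE² + XP² - EP²) / (2·XE·XP)
  ∠EXP = 37.27°

Step 5: From PE = 9, PX = 10.51, EX = 2, by the inverse law of cosines:
  cos(∠EPX) = (PE² + PX² - EX²) / (2·PE·PX)
  ∠EPX = 7.73°

Step 6: From XP = 10.51, XW = 7.18, PW = 14, by the inverse law of cosines:
  cos(∠PXW) = (XP² + XW² - PW²) / (2·XP·XW)
  ∠PXW = 102.99°

Step 7: From XP = 10.51, XY = 7.86, PY = 10, by the inverse law of cosines:
  cos(∠PXY) = (XP² + XY² - PY²) / (2·XP·XY)
  ∠PXY = 64.07°

Step 8: From YP = 10, YX = 7.86, PX = 10.51, by the inverse law of cosines:
  cos(∠PYX) = (YP² + YX² - PX²) / (2·YP·YX)
  ∠PYX = 70.93°

Step 9: From WP = 14, WX = 7.18, PX = 10.51, by the inverse law of cosines:
  cos(∠PWX) = (WP² + WX² - PX²) / (2·WP·WX)
  ∠PWX = 47.01°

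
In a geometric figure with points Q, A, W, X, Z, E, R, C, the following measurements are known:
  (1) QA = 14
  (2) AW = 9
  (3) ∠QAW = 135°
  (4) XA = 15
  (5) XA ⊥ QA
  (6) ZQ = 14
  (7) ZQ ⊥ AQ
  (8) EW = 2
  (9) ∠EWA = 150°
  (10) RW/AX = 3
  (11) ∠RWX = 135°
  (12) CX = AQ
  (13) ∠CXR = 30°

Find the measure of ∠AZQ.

Step 1: By the law of cosines on triangle ZQA: ZA² = 14² + 14² − 2·14·14·cos(90°) = 392, so ZA = 14·√2.
Step 2: By the inverse law of cosines on triangle AZQ: cos(∠AZQ) = ((14·√2)² + 14² − 14²) / (2·14·√2·14) = 392/554.37 = 0.7071, so ∠AZQ = 45°.

Therefore, the measure of angle ∠AZQ = 45°.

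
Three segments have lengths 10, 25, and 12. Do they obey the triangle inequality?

Check the triangle inequality: 10 + 12 = 22 ≤ 25.
Since the sum of two sides does not exceed the third, no triangle can be formed.

No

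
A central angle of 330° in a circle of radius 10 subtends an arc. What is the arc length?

Arc length = 2πr × θ/360
= 2π × 10 × 11/12
= 55*pi/3

55*pi/3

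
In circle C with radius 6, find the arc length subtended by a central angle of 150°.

The full circumference is 2πr = 2π(6) = 12*pi.
The arc spans 150° out of 360°, which is a fraction of 5/12.
Arc length = 12*pi × 5/12 = 5*pi.

5*pi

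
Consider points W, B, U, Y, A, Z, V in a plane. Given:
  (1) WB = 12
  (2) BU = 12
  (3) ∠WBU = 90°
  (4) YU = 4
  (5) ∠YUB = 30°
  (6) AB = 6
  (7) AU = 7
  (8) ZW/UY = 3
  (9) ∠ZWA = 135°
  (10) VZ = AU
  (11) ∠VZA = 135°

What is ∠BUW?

Step 1: By the law of cosines on triangle UBW: UW² = 12² + 12² − 2·12·12·cos(90°) = 288, so UW = 12·√2.
Step 2: By the inverse law of cosines on triangle BUW: cos(∠BUW) = (12² + (12·√2)² − 12²) / (2·12·12·√2) = 288/407.29 = 0.7071, so ∠BUW = 45°.

Therefore, the measure of angle ∠BUW = 45°.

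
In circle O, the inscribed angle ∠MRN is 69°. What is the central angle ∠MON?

The inscribed angle theorem states that a central angle is always twice any inscribed angle that subtends the same arc.
Since the inscribed angle is 69°, the central angle = 2 × 69° = 138°.

138°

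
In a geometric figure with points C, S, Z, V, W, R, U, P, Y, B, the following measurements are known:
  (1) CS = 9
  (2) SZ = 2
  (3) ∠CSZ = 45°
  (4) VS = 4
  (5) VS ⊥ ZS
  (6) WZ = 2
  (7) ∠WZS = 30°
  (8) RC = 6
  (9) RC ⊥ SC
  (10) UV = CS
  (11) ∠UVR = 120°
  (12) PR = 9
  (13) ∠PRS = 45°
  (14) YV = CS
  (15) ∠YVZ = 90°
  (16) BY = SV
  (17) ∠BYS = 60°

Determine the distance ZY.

From the given relations: YV = CS = 9.
Step 1: By the law of cosines on triangle ZSV: ZV² = 2² + 4² − 2·2·4·cos(90°) = 20, so ZV = 2·√5.
Step 2: By the law of cosines on triangle ZVY: ZY² = (2·√5)² + 9² − 2·2·√5·9·cos(90°) = 101, so ZY = √101.

Therefore, the length of ZY = √101.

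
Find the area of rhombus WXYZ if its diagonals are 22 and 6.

Area = (22 * 6) / 2 = 132 / 2 = 66

66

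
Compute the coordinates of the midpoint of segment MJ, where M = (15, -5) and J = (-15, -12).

M = ((x₁ + x₂)/2, (y₁ + y₂)/2)
= ((15 + -15)/2, (-5 + -12)/2)
= (0/2, -17/2) = (0, -17/2)

(0, -17/2)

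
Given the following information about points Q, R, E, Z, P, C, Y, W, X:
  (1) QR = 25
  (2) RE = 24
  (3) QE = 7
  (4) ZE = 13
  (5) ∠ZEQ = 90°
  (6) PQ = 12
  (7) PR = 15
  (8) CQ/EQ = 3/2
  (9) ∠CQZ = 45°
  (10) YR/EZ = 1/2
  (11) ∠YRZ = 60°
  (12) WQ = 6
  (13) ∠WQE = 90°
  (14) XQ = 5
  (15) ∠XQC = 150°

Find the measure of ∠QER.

Step 1: By the inverse law of cosines on triangle QER: cos(∠QER) = (7² + 24² − 25²) / (2·7·24) = 0/336 = 0, so ∠QER = 90°.

Therefore, the measure of angle ∠QER = 90°.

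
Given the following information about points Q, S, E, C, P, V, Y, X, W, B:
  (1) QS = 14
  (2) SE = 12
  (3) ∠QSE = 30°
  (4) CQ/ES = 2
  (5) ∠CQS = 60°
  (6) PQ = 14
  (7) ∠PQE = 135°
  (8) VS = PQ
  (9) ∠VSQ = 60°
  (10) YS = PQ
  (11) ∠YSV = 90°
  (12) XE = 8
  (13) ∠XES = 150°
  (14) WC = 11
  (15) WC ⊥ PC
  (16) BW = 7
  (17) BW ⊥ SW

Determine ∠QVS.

From the given relations: VS = PQ = 14.
Step 1: By the law of cosines on triangle VSQ: VQ² = 14² + 14² − 2·14·14·cos(60°) = 196, so VQ = 14.
Step 2: By the inverse law of cosines on triangle QVS: cos(∠QVS) = (14² + 14² − 14²) / (2·14·14) = 196/392 = 0.5, so ∠QVS = 60°.

Therefore, the measure of angle ∠QVS = 60°.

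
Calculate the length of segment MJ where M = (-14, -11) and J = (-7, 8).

The horizontal distance is |-7 - -14| = 7 and the vertical distance is |8 - -11| = 19.
By the Pythagorean theorem, d = sqrt(7^2 + 19^2) = sqrt(410).

sqrt(410)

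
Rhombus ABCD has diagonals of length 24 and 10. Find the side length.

The diagonals of a rhombus bisect each other at right angles.
Half-diagonals: 24/2 = 12 and 10/2 = 5
side = sqrt(12^2 + 5^2)
side = sqrt(144 + 25)
side = sqrt(169) = 13

13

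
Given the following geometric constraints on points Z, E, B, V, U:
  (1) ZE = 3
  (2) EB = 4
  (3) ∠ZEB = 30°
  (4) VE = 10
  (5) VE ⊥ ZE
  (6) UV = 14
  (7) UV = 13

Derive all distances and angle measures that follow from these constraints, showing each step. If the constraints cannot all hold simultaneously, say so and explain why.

These constraints are not satisfiable: (6) UV = 14 and (7) UV = 13 assign two different lengths to the same segment. No planar figure meets all of them, so nothing further can be derived.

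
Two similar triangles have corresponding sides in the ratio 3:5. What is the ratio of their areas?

The ratio of areas of similar triangles equals the square of the side ratio.
Side ratio = 3:5
Area ratio = (3/5)^2 = 9/25 = 9:25

9:25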